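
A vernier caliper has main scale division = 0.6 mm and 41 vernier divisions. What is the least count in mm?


LC = MSD / n_div
= 0.6 / 41
= 0.0146

0.0146


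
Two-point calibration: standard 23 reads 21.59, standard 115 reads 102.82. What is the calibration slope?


slope = (y2 - y1) / (x2 - x1)
= (102.82 - 21.59) / (115 - 23)
= 81.2300 / 92
= 0.8829

0.8829


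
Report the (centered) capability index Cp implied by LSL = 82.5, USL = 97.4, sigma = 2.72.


Cp = (USL - LSL) / (6 * sigma)
= (97.4 - 82.5) / (6 * 2.72)
= 14.9000 / 16.3200
= 0.9130

0.9130


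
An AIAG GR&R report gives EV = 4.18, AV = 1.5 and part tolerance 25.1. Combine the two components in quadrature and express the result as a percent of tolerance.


GRR = sqrt(EV^2 + AV^2) = sqrt(4.18^2 + 1.5^2) = 4.4409909
%GRR = GRR / tol * 100 = 4.4409909 / 25.1 * 100
%GRR = 17.6932

17.6932


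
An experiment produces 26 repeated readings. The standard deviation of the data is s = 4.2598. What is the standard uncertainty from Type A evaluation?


u_A = s / sqrt(n)
u_A = 4.2598 / sqrt(26)
u_A = 4.2598 / 5.0990195
u_A = 0.8354

0.8354


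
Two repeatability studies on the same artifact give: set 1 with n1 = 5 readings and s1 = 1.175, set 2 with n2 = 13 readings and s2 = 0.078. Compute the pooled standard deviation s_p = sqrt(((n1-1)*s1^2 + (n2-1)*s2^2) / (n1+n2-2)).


s_p = sqrt(((n1-1)*s1^2 + (n2-1)*s2^2) / (n1+n2-2))
numerator = (5-1)*1.175^2 + (13-1)*0.078^2 = 5.5225 + 0.073008 = 5.595508
denominator = 5 + 13 - 2 = 16
s_p^2 = 5.595508 / 16 = 0.34971925
s_p = sqrt(0.34971925) = 0.5914

0.5914


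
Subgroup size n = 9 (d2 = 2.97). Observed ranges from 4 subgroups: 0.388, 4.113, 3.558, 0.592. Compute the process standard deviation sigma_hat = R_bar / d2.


R_bar = (0.388 + 4.113 + 3.558 + 0.592) / 4
R_bar = 8.651 / 4 = 2.16275
sigma_hat = R_bar / d2 = 2.16275 / 2.97 = 0.7282

0.7282


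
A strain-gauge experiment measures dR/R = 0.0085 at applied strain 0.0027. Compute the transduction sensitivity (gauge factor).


GF = (dR/R) / epsilon
= 0.0085 / 0.0027
= 3.1481

3.1481


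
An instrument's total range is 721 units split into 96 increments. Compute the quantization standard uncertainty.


resolution = range / divisions
resolution = 721 / 96 = 7.5104167
u_res = resolution / (2*sqrt(3))
u_res = 7.5104167 / 3.4641016
u_res = 2.1681

2.1681


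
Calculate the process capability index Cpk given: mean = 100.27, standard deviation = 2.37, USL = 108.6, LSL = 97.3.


Cpu = (USL - mean) / (3*sigma) = (108.6 - 100.27) / (3*2.37) = 1.1716
Cpl = (mean - LSL) / (3*sigma) = (100.27 - 97.3) / (3*2.37) = 0.4177
Cpk = min(Cpu, Cpl) = 0.4177

0.4177


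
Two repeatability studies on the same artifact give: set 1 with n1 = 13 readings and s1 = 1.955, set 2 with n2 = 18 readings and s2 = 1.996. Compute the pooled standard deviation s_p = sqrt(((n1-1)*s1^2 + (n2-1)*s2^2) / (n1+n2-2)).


s_p = sqrt(((n1-1)*s1^2 + (n2-1)*s2^2) / (n1+n2-2))
numerator = (13-1)*1.955^2 + (18-1)*1.996^2 = 45.8643 + 67.728272 = 113.59257
denominator = 13 + 18 - 2 = 29
s_p^2 = 113.59257 / 29 = 3.9169852
s_p = sqrt(3.9169852) = 1.9791

1.9791


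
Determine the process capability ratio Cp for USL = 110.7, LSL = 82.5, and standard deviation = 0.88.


Cp = (USL - LSL) / (6 * sigma)
= (110.7 - 82.5) / (6 * 0.88)
= 28.2000 / 5.2800
= 5.3409

5.3409


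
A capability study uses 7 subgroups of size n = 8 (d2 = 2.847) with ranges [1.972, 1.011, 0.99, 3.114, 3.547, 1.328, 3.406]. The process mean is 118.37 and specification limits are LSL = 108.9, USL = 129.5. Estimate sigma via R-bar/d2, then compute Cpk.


R_bar = (1.972 + 1.011 + 0.99 + 3.114 + 3.547 + 1.328 + 3.406) / 7 = 2.1954286
sigma = R_bar / d2 = 2.1954286 / 2.847 = 0.77113755
Cp = (USL - LSL)/(6*sigma) = (129.5 - 108.9)/(6*0.77113755) = 4.4523
Cpu = (129.5 - 118.37)/(3*0.77113755) = 4.8111
Cpl = (118.37 - 108.9)/(3*0.77113755) = 4.0935
Cpk = min(Cpu, Cpl) = 4.0935

4.0935


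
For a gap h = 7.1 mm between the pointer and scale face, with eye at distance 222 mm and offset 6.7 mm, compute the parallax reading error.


error = h * offset / d
= 7.1 * 6.7 / 222
= 0.2143

0.2143


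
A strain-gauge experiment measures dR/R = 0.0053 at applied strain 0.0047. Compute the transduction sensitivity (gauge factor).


GF = (dR/R) / epsilon
= 0.0053 / 0.0047
= 1.1277

1.1277


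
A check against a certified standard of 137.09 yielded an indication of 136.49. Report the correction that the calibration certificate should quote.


Correction = standard - reading
= 137.09 - 136.49
= 0.6000

0.6000


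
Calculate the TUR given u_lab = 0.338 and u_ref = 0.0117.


TUR = u_lab / u_ref
= 0.338 / 0.0117
= 28.8889

28.8889


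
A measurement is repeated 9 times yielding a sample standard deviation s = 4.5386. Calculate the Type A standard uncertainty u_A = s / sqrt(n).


u_A = s / sqrt(n)
u_A = 4.5386 / sqrt(9)
u_A = 4.5386 / 3
u_A = 1.5129

1.5129


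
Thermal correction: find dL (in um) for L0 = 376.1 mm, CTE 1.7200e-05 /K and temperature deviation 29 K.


dL = L * alpha * dT
= 376.1 * 1.7200e-05 * 29
= 0.1875987 mm
dL_um = 0.1875987 * 1000 = 187.5987 um

187.5987


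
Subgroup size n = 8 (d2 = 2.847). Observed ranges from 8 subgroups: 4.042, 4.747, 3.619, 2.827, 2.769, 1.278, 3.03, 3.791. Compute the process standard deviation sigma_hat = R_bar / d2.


R_bar = (4.042 + 4.747 + 3.619 + 2.827 + 2.769 + 1.278 + 3.03 + 3.791) / 8
R_bar = 26.103 / 8 = 3.262875
sigma_hat = R_bar / d2 = 3.262875 / 2.847 = 1.1461

1.1461


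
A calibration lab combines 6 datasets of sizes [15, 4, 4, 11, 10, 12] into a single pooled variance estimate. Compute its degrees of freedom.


nu = sum_i (n_i - 1)
nu = ((15 - 1) + (4 - 1) + (4 - 1) + (11 - 1) + (10 - 1) + (12 - 1))
nu = 14 + 3 + 3 + 10 + 9 + 11
nu = 50

50


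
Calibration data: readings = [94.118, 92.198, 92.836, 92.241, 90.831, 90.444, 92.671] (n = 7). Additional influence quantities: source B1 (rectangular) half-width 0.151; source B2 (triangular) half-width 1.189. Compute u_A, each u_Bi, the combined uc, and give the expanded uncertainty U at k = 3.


mean = (94.118 + 92.198 + 92.836 + 92.241 + 90.831 + 90.444 + 92.671) / 7 = 92.19128571
s = sqrt(sum((x - mean)^2)/(n-1)) = 1.242572
u_A = s / sqrt(n) = 1.242572 / sqrt(7) = 0.46964807
u_B1 = 0.151 / sqrt(3) = 0.087179891
u_B2 = 1.189 / sqrt(6) = 0.48540722
uc = sqrt(0.46964807^2 + 0.087179891^2 + 0.48540722^2) = 0.68102115
U = k * uc = 3 * 0.68102115
U = 2.0431

2.0431


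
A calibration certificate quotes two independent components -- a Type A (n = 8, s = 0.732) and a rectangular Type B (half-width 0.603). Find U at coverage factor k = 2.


u_A = s / sqrt(n) = 0.732 / sqrt(8) = 0.25880108
u_B = half_width / sqrt(3) = 0.603 / sqrt(3) = 0.34814221
uc = sqrt(u_A^2 + u_B^2) = sqrt(0.25880108^2 + 0.34814221^2) = 0.43379834
U = k * uc = 2 * 0.43379834
U = 0.8676

0.8676


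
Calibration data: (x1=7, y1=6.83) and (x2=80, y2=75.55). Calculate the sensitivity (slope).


slope = (y2 - y1) / (x2 - x1)
= (75.55 - 6.83) / (80 - 7)
= 68.7200 / 73
= 0.9414

0.9414


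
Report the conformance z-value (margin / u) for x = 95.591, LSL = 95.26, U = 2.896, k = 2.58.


u = U / k = 2.896 / 2.58 = 1.1224806
margin = |LSL - x| = |95.26 - 95.591| = 0.331
z = margin / u = 0.331 / 1.1224806
z = 0.2949

0.2949


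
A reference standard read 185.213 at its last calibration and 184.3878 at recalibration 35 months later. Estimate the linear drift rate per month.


rate = (v2 - v1) / months
= (184.3878 - 185.213) / 35
= -0.8252 / 35
= -0.0236

-0.0236


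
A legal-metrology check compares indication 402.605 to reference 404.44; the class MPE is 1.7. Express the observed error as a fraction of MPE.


e = indication - reference = 402.605 - 404.44 = -1.8350
|e| = 1.8350
ratio = |e| / MPE = 1.8350 / 1.7
ratio = 1.0794

1.0794


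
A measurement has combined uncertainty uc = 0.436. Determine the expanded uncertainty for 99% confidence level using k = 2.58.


U = k * uc
U = 2.58 * 0.436
U = 1.1249

1.1249


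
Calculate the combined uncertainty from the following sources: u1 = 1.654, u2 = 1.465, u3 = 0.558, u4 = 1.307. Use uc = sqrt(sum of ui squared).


uc = sqrt(1.654^2 + 1.465^2 + 0.558^2 + 1.307^2)
uc = sqrt(6.901554)
uc = 2.6271

2.6271


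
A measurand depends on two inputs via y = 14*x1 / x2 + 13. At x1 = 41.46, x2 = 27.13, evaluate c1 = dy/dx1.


y = 14*x1 / x2 + 13
dy/dx1 = 14/x2
Evaluate at x2 = 27.13: c1 = 14 / 27.13
c1 = 0.5160

0.5160


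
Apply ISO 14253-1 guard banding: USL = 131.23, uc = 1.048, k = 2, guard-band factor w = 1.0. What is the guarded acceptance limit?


U = k * uc = 2 * 1.048 = 2.096
guard band g = w * U = 1.0 * 2.096 = 2.096
AL = USL - g = 131.23 - 2.096
AL = 129.1340

129.1340


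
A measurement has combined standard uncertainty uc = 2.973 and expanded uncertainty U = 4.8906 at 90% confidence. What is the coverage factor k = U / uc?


k = U / uc
k = 4.8906 / 2.973
k = 1.645

1.645


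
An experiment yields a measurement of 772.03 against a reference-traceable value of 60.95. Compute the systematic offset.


Systematic error = measured - true
= 772.03 - 60.95
= 711.0800

711.0800


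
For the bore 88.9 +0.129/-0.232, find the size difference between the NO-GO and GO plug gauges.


GO = nominal - lower_tol (smallest hole = maximum material condition)
GO = 88.9 - 0.232 = 88.668
NO-GO = nominal + upper_tol (largest hole = least material condition)
NO-GO = 88.9 + 0.129 = 89.029
spread = NO-GO - GO = 89.029 - 88.668 = 0.3610

0.3610


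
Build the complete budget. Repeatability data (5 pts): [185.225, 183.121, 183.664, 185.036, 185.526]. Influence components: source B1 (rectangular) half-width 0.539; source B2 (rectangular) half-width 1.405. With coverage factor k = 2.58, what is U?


mean = (185.225 + 183.121 + 183.664 + 185.036 + 185.526) / 5 = 184.5144
s = sqrt(sum((x - mean)^2)/(n-1)) = 1.0565388
u_A = s / sqrt(n) = 1.0565388 / sqrt(5) = 0.47249852
u_B1 = 0.539 / sqrt(3) = 0.3111918
u_B2 = 1.405 / sqrt(3) = 0.81117713
uc = sqrt(0.47249852^2 + 0.3111918^2 + 0.81117713^2) = 0.98899116
U = k * uc = 2.58 * 0.98899116
U = 2.5516

2.5516


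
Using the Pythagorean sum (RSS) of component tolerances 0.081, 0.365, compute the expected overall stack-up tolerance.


RSS = sqrt(0.081^2 + 0.365^2)
= sqrt(0.139786)
= 0.3739

0.3739


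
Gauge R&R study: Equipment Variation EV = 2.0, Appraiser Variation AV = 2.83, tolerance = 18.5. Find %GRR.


GRR = sqrt(EV^2 + AV^2) = sqrt(2.0^2 + 2.83^2) = 3.465386
%GRR = GRR / tol * 100 = 3.465386 / 18.5 * 100
%GRR = 18.7318

18.7318


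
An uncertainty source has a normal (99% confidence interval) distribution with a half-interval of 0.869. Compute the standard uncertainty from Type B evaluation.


u_B = half_width / 2.576
u_B = 0.869 / 2.576
u_B = 0.3373

0.3373


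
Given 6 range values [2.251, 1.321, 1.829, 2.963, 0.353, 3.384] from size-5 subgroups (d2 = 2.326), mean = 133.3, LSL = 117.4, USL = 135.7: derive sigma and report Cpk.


R_bar = (2.251 + 1.321 + 1.829 + 2.963 + 0.353 + 3.384) / 6 = 2.0168333
sigma = R_bar / d2 = 2.0168333 / 2.326 = 0.86708224
Cp = (USL - LSL)/(6*sigma) = (135.7 - 117.4)/(6*0.86708224) = 3.5175
Cpu = (135.7 - 133.3)/(3*0.86708224) = 0.9226
Cpl = (133.3 - 117.4)/(3*0.86708224) = 6.1125
Cpk = min(Cpu, Cpl) = 0.9226

0.9226


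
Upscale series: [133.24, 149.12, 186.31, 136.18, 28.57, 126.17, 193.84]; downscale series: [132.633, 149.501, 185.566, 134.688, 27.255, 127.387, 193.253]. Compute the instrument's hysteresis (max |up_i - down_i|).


|133.24 - 132.633| = 0.6070
|149.12 - 149.501| = 0.3810
|186.31 - 185.566| = 0.7440
|136.18 - 134.688| = 1.4920
|28.57 - 27.255| = 1.3150
|126.17 - 127.387| = 1.2170
|193.84 - 193.253| = 0.5870
hysteresis = max(diffs) = 1.4920

1.4920


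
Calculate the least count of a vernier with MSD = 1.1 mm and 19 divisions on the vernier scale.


LC = MSD / n_div
= 1.1 / 19
= 0.0579

0.0579


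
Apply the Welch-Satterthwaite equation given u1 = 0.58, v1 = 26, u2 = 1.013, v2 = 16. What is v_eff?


uc = sqrt(u1^2 + u2^2) = sqrt(0.58^2 + 1.013^2) = 1.1672913
v_eff = uc^4 / (u1^4/v1 + u2^4/v2)
= 1.1672913^4 / (0.58^4/26 + 1.013^4/16)
= 1.8565942 / 0.070166424
v_eff = 26.4599

26.4599


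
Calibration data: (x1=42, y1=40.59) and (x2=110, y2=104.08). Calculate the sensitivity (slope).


slope = (y2 - y1) / (x2 - x1)
= (104.08 - 40.59) / (110 - 42)
= 63.4900 / 68
= 0.9337

0.9337


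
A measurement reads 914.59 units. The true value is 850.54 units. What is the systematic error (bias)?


Systematic error = measured - true
= 914.59 - 850.54
= 64.0500

64.0500


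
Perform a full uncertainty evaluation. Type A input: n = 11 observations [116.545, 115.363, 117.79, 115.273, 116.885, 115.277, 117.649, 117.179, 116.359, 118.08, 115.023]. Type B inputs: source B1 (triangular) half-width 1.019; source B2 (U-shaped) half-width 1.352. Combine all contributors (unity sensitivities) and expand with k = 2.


mean = (116.545 + 115.363 + 117.79 + 115.273 + 116.885 + 115.277 + 117.649 + 117.179 + 116.359 + 118.08 + 115.023) / 11 = 116.493
s = sqrt(sum((x - mean)^2)/(n-1)) = 1.1219131
u_A = s / sqrt(n) = 1.1219131 / sqrt(11) = 0.33826953
u_B1 = 1.019 / sqrt(6) = 0.41600501
u_B2 = 1.352 / sqrt(2) = 0.95600837
uc = sqrt(0.33826953^2 + 0.41600501^2 + 0.95600837^2) = 1.0961015
U = k * uc = 2 * 1.0961015
U = 2.1922

2.1922


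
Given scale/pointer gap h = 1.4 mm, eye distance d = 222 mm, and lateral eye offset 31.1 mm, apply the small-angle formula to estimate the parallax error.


error = h * offset / d
= 1.4 * 31.1 / 222
= 0.1961

0.1961


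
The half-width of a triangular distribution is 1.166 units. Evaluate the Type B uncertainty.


u_B = half_width / sqrt(6)
u_B = 1.166 / 2.4494897
u_B = 0.4760

0.4760


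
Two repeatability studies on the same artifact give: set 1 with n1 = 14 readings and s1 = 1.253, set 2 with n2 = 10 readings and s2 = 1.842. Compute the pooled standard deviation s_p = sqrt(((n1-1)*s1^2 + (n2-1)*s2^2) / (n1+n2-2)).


s_p = sqrt(((n1-1)*s1^2 + (n2-1)*s2^2) / (n1+n2-2))
numerator = (14-1)*1.253^2 + (10-1)*1.842^2 = 20.410117 + 30.536676 = 50.946793
denominator = 14 + 10 - 2 = 22
s_p^2 = 50.946793 / 22 = 2.3157633
s_p = sqrt(2.3157633) = 1.5218

1.5218


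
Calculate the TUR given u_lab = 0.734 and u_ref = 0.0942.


TUR = u_lab / u_ref
= 0.734 / 0.0942
= 7.7919

7.7919


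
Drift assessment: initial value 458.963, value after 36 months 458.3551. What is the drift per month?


rate = (v2 - v1) / months
= (458.3551 - 458.963) / 36
= -0.6079 / 36
= -0.0169

-0.0169


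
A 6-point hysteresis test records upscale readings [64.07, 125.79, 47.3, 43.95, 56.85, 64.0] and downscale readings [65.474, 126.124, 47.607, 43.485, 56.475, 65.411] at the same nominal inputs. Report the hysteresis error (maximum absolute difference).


|64.07 - 65.474| = 1.4040
|125.79 - 126.124| = 0.3340
|47.3 - 47.607| = 0.3070
|43.95 - 43.485| = 0.4650
|56.85 - 56.475| = 0.3750
|64.0 - 65.411| = 1.4110
hysteresis = max(diffs) = 1.4110

1.4110


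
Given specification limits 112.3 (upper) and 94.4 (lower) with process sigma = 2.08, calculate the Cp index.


Cp = (USL - LSL) / (6 * sigma)
= (112.3 - 94.4) / (6 * 2.08)
= 17.9000 / 12.4800
= 1.4343

1.4343


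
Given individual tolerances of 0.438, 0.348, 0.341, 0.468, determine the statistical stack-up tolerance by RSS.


RSS = sqrt(0.438^2 + 0.348^2 + 0.341^2 + 0.468^2)
= sqrt(0.648253)
= 0.8051

0.8051


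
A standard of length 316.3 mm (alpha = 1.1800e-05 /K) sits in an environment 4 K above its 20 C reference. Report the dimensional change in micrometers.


dL = L * alpha * dT
= 316.3 * 1.1800e-05 * 4
= 0.0149294 mm
dL_um = 0.0149294 * 1000 = 14.9294 um

14.9294


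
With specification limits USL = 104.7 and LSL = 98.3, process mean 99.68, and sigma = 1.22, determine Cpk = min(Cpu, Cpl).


Cpu = (USL - mean) / (3*sigma) = (104.7 - 99.68) / (3*1.22) = 1.3716
Cpl = (mean - LSL) / (3*sigma) = (99.68 - 98.3) / (3*1.22) = 0.3770
Cpk = min(Cpu, Cpl) = 0.3770

0.3770


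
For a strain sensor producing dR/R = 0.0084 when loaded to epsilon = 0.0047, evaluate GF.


GF = (dR/R) / epsilon
= 0.0084 / 0.0047
= 1.7872

1.7872


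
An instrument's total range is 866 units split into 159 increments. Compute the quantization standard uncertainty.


resolution = range / divisions
resolution = 866 / 159 = 5.4465409
u_res = resolution / (2*sqrt(3))
u_res = 5.4465409 / 3.4641016
u_res = 1.5723

1.5723


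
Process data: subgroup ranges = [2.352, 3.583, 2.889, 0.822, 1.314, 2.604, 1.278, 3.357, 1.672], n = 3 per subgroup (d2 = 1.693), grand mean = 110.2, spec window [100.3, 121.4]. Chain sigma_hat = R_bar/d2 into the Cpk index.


R_bar = (2.352 + 3.583 + 2.889 + 0.822 + 1.314 + 2.604 + 1.278 + 3.357 + 1.672) / 9 = 2.2078889
sigma = R_bar / d2 = 2.2078889 / 1.693 = 1.3041281
Cp = (USL - LSL)/(6*sigma) = (121.4 - 100.3)/(6*1.3041281) = 2.6966
Cpu = (121.4 - 110.2)/(3*1.3041281) = 2.8627
Cpl = (110.2 - 100.3)/(3*1.3041281) = 2.5304
Cpk = min(Cpu, Cpl) = 2.5304

2.5304


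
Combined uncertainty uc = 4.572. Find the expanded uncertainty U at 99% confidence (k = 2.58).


U = k * uc
U = 2.58 * 4.572
U = 11.7958

11.7958


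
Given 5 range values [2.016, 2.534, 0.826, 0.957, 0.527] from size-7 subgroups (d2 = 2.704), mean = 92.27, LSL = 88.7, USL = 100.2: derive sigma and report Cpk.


R_bar = (2.016 + 2.534 + 0.826 + 0.957 + 0.527) / 5 = 1.372
sigma = R_bar / d2 = 1.372 / 2.704 = 0.50739645
Cp = (USL - LSL)/(6*sigma) = (100.2 - 88.7)/(6*0.50739645) = 3.7775
Cpu = (100.2 - 92.27)/(3*0.50739645) = 5.2096
Cpl = (92.27 - 88.7)/(3*0.50739645) = 2.3453
Cpk = min(Cpu, Cpl) = 2.3453

2.3453


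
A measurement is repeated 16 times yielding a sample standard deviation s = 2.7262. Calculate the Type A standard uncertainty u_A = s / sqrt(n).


u_A = s / sqrt(n)
u_A = 2.7262 / sqrt(16)
u_A = 2.7262 / 4
u_A = 0.6815

0.6815


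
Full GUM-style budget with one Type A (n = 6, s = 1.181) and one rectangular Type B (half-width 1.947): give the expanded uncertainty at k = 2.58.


u_A = s / sqrt(n) = 1.181 / sqrt(6) = 0.48214123
u_B = half_width / sqrt(3) = 1.947 / sqrt(3) = 1.124101
uc = sqrt(u_A^2 + u_B^2) = sqrt(0.48214123^2 + 1.124101^2) = 1.2231366
U = k * uc = 2.58 * 1.2231366
U = 3.1557

3.1557


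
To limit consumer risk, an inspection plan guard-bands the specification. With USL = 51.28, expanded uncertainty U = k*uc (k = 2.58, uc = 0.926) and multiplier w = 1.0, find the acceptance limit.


U = k * uc = 2.58 * 0.926 = 2.38908
guard band g = w * U = 1.0 * 2.38908 = 2.38908
AL = USL - g = 51.28 - 2.38908
AL = 48.8909

48.8909


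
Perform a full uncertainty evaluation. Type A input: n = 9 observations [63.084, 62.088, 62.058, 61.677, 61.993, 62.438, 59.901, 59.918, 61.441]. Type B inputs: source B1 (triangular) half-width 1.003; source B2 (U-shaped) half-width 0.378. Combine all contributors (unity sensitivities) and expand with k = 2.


mean = (63.084 + 62.088 + 62.058 + 61.677 + 61.993 + 62.438 + 59.901 + 59.918 + 61.441) / 9 = 61.622
s = sqrt(sum((x - mean)^2)/(n-1)) = 1.0752579
u_A = s / sqrt(n) = 1.0752579 / sqrt(9) = 0.3584193
u_B1 = 1.003 / sqrt(6) = 0.40947304
u_B2 = 0.378 / sqrt(2) = 0.26728636
uc = sqrt(0.3584193^2 + 0.40947304^2 + 0.26728636^2) = 0.60627928
U = k * uc = 2 * 0.60627928
U = 1.2126

1.2126


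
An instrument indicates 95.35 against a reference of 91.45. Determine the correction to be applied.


Correction = standard - reading
= 91.45 - 95.35
= -3.9000

-3.9000


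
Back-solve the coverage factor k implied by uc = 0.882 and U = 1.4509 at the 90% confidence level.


k = U / uc
k = 1.4509 / 0.882
k = 1.645

1.645


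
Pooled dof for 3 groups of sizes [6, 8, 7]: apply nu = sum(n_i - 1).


nu = sum_i (n_i - 1)
nu = ((6 - 1) + (8 - 1) + (7 - 1))
nu = 5 + 7 + 6
nu = 18

18


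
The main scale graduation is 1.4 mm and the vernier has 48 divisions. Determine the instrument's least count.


LC = MSD / n_div
= 1.4 / 48
= 0.0292

0.0292


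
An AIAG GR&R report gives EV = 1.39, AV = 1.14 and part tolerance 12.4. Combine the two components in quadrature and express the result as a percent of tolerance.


GRR = sqrt(EV^2 + AV^2) = sqrt(1.39^2 + 1.14^2) = 1.797693
%GRR = GRR / tol * 100 = 1.797693 / 12.4 * 100
%GRR = 14.4975

14.4975


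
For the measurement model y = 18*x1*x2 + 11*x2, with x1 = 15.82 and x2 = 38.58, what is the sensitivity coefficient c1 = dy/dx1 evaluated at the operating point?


y = 18*x1*x2 + 11*x2
dy/dx1 = 18*x2
Evaluate at x2 = 38.58: c1 = 18 * 38.58
c1 = 694.4400

694.4400


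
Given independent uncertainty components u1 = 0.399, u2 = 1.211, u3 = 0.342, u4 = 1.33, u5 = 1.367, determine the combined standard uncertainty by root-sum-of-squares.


uc = sqrt(0.399^2 + 1.211^2 + 0.342^2 + 1.33^2 + 1.367^2)
uc = sqrt(5.380275)
uc = 2.3195

2.3195


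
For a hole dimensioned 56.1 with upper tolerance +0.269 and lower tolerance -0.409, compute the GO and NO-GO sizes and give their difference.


GO = nominal - lower_tol (smallest hole = maximum material condition)
GO = 56.1 - 0.409 = 55.691
NO-GO = nominal + upper_tol (largest hole = least material condition)
NO-GO = 56.1 + 0.269 = 56.369
spread = NO-GO - GO = 56.369 - 55.691 = 0.6780

0.6780


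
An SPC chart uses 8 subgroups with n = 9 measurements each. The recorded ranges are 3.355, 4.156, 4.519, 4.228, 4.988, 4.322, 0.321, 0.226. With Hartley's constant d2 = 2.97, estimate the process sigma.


R_bar = (3.355 + 4.156 + 4.519 + 4.228 + 4.988 + 4.322 + 0.321 + 0.226) / 8
R_bar = 26.115 / 8 = 3.264375
sigma_hat = R_bar / d2 = 3.264375 / 2.97 = 1.0991

1.0991


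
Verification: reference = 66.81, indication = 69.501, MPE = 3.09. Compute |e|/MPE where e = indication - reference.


e = indication - reference = 69.501 - 66.81 = 2.6910
|e| = 2.6910
ratio = |e| / MPE = 2.6910 / 3.09
ratio = 0.8709

0.8709


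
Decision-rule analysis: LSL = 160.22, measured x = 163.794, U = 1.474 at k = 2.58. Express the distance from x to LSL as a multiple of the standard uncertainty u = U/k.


u = U / k = 1.474 / 2.58 = 0.57131783
margin = |LSL - x| = |160.22 - 163.794| = 3.574
z = margin / u = 3.574 / 0.57131783
z = 6.2557

6.2557


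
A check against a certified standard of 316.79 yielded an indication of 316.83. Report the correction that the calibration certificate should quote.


Correction = standard - reading
= 316.79 - 316.83
= -0.0400

-0.0400


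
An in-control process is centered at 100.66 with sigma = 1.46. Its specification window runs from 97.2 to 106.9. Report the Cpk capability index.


Cpu = (USL - mean) / (3*sigma) = (106.9 - 100.66) / (3*1.46) = 1.4247
Cpl = (mean - LSL) / (3*sigma) = (100.66 - 97.2) / (3*1.46) = 0.7900
Cpk = min(Cpu, Cpl) = 0.7900

0.7900


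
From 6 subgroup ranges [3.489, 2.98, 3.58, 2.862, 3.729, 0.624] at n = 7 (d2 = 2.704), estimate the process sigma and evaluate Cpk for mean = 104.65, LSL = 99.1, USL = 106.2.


R_bar = (3.489 + 2.98 + 3.58 + 2.862 + 3.729 + 0.624) / 6 = 2.8773333
sigma = R_bar / d2 = 2.8773333 / 2.704 = 1.0641026
Cp = (USL - LSL)/(6*sigma) = (106.2 - 99.1)/(6*1.0641026) = 1.1120
Cpu = (106.2 - 104.65)/(3*1.0641026) = 0.4855
Cpl = (104.65 - 99.1)/(3*1.0641026) = 1.7386
Cpk = min(Cpu, Cpl) = 0.4855

0.4855


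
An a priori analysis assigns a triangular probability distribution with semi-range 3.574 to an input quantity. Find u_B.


u_B = half_width / sqrt(6)
u_B = 3.574 / 2.4494897
u_B = 1.4591

1.4591


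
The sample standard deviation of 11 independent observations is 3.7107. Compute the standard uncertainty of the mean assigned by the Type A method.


u_A = s / sqrt(n)
u_A = 3.7107 / sqrt(11)
u_A = 3.7107 / 3.3166248
u_A = 1.1188

1.1188


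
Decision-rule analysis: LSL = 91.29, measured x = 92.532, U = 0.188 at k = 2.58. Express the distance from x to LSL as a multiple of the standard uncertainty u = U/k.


u = U / k = 0.188 / 2.58 = 0.072868217
margin = |LSL - x| = |91.29 - 92.532| = 1.242
z = margin / u = 1.242 / 0.072868217
z = 17.0445

17.0445


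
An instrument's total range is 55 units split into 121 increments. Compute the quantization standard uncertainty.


resolution = range / divisions
resolution = 55 / 121 = 0.45454545
u_res = resolution / (2*sqrt(3))
u_res = 0.45454545 / 3.4641016
u_res = 0.1312

0.1312


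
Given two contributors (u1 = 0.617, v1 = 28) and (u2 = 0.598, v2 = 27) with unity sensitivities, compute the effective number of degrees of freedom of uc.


uc = sqrt(u1^2 + u2^2) = sqrt(0.617^2 + 0.598^2) = 0.85923978
v_eff = uc^4 / (u1^4/v1 + u2^4/v2)
= 0.85923978^4 / (0.617^4/28 + 0.598^4/27)
= 0.54507655 / 0.0099121805
v_eff = 54.9906

54.9906


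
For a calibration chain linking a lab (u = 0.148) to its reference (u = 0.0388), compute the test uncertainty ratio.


TUR = u_lab / u_ref
= 0.148 / 0.0388
= 3.8144

3.8144


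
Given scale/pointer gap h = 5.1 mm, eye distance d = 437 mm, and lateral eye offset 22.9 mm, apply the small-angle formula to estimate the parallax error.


error = h * offset / d
= 5.1 * 22.9 / 437
= 0.2673

0.2673


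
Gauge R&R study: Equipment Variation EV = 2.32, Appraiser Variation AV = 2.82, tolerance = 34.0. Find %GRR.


GRR = sqrt(EV^2 + AV^2) = sqrt(2.32^2 + 2.82^2) = 3.6516845
%GRR = GRR / tol * 100 = 3.6516845 / 34.0 * 100
%GRR = 10.7402

10.7402


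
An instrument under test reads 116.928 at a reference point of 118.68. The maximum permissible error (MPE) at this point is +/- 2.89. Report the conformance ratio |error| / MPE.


e = indication - reference = 116.928 - 118.68 = -1.7520
|e| = 1.7520
ratio = |e| / MPE = 1.7520 / 2.89
ratio = 0.6062

0.6062


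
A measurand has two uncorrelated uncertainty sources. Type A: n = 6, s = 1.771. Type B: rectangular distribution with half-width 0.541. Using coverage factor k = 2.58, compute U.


u_A = s / sqrt(n) = 1.771 / sqrt(6) = 0.72300772
u_B = half_width / sqrt(3) = 0.541 / sqrt(3) = 0.3123465
uc = sqrt(u_A^2 + u_B^2) = sqrt(0.72300772^2 + 0.3123465^2) = 0.78759158
U = k * uc = 2.58 * 0.78759158
U = 2.0320

2.0320


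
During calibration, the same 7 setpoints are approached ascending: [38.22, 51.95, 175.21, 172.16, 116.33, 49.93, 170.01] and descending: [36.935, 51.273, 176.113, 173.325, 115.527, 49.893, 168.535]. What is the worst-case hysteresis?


|38.22 - 36.935| = 1.2850
|51.95 - 51.273| = 0.6770
|175.21 - 176.113| = 0.9030
|172.16 - 173.325| = 1.1650
|116.33 - 115.527| = 0.8030
|49.93 - 49.893| = 0.0370
|170.01 - 168.535| = 1.4750
hysteresis = max(diffs) = 1.4750

1.4750


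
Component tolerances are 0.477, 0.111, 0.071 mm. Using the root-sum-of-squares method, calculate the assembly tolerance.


RSS = sqrt(0.477^2 + 0.111^2 + 0.071^2)
= sqrt(0.244891)
= 0.4949

0.4949


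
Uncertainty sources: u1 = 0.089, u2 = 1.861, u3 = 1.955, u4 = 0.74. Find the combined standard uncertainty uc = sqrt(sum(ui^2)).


uc = sqrt(0.089^2 + 1.861^2 + 1.955^2 + 0.74^2)
uc = sqrt(7.840867)
uc = 2.8002

2.8002


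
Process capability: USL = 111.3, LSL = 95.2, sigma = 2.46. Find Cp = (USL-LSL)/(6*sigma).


Cp = (USL - LSL) / (6 * sigma)
= (111.3 - 95.2) / (6 * 2.46)
= 16.1000 / 14.7600
= 1.0908

1.0908


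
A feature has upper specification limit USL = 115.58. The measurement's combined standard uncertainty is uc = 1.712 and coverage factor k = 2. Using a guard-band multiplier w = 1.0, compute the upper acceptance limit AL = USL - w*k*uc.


U = k * uc = 2 * 1.712 = 3.424
guard band g = w * U = 1.0 * 3.424 = 3.424
AL = USL - g = 115.58 - 3.424
AL = 112.1560

112.1560


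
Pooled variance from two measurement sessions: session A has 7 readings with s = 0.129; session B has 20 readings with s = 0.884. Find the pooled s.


s_p = sqrt(((n1-1)*s1^2 + (n2-1)*s2^2) / (n1+n2-2))
numerator = (7-1)*0.129^2 + (20-1)*0.884^2 = 0.099846 + 14.847664 = 14.94751
denominator = 7 + 20 - 2 = 25
s_p^2 = 14.94751 / 25 = 0.5979004
s_p = sqrt(0.5979004) = 0.7732

0.7732


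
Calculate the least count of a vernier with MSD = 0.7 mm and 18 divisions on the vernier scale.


LC = MSD / n_div
= 0.7 / 18
= 0.0389

0.0389


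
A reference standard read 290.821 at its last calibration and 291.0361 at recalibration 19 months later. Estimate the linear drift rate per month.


rate = (v2 - v1) / months
= (291.0361 - 290.821) / 19
= 0.2151 / 19
= 0.0113

0.0113


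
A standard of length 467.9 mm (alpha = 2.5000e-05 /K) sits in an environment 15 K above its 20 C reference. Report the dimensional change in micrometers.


dL = L * alpha * dT
= 467.9 * 2.5000e-05 * 15
= 0.1754625 mm
dL_um = 0.1754625 * 1000 = 175.4625 um

175.4625


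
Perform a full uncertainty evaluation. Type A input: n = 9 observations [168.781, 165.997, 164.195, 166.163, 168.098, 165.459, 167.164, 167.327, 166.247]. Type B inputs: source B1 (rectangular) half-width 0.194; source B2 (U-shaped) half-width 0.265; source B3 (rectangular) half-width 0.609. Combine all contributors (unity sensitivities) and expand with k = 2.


mean = (168.781 + 165.997 + 164.195 + 166.163 + 168.098 + 165.459 + 167.164 + 167.327 + 166.247) / 9 = 166.6034444
s = sqrt(sum((x - mean)^2)/(n-1)) = 1.3969778
u_A = s / sqrt(n) = 1.3969778 / sqrt(9) = 0.46565927
u_B1 = 0.194 / sqrt(3) = 0.11200595
u_B2 = 0.265 / sqrt(2) = 0.1873833
u_B3 = 0.609 / sqrt(3) = 0.35160631
uc = sqrt(0.46565927^2 + 0.11200595^2 + 0.1873833^2 + 0.35160631^2) = 0.6229955
U = k * uc = 2 * 0.6229955
U = 1.2460

1.2460


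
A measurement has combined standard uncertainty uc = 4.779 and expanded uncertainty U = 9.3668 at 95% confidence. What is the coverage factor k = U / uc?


k = U / uc
k = 9.3668 / 4.779
k = 1.96

1.96


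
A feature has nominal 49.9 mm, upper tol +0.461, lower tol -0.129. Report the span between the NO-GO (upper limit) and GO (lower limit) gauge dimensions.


GO = nominal - lower_tol (smallest hole = maximum material condition)
GO = 49.9 - 0.129 = 49.771
NO-GO = nominal + upper_tol (largest hole = least material condition)
NO-GO = 49.9 + 0.461 = 50.361
spread = NO-GO - GO = 50.361 - 49.771 = 0.5900

0.5900


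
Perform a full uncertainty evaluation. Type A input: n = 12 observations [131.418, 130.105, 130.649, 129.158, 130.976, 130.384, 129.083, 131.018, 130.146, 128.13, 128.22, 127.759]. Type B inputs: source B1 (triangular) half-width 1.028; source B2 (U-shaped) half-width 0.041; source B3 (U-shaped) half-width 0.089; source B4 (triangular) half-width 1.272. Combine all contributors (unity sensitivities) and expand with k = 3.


mean = (131.418 + 130.105 + 130.649 + 129.158 + 130.976 + 130.384 + 129.083 + 131.018 + 130.146 + 128.13 + 128.22 + 127.759) / 12 = 129.7538333
s = sqrt(sum((x - mean)^2)/(n-1)) = 1.2472034
u_A = s / sqrt(n) = 1.2472034 / sqrt(12) = 0.36003661
u_B1 = 1.028 / sqrt(6) = 0.41967924
u_B2 = 0.041 / sqrt(2) = 0.028991378
u_B3 = 0.089 / sqrt(2) = 0.062932504
u_B4 = 1.272 / sqrt(6) = 0.51929183
uc = sqrt(0.36003661^2 + 0.41967924^2 + 0.028991378^2 + 0.062932504^2 + 0.51929183^2) = 0.76172307
U = k * uc = 3 * 0.76172307
U = 2.2852

2.2852


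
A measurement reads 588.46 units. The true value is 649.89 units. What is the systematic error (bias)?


Systematic error = measured - true
= 588.46 - 649.89
= -61.4300

-61.4300


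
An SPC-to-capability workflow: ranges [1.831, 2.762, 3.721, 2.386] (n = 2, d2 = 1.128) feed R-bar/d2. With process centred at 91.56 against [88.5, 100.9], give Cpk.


R_bar = (1.831 + 2.762 + 3.721 + 2.386) / 4 = 2.675
sigma = R_bar / d2 = 2.675 / 1.128 = 2.3714539
Cp = (USL - LSL)/(6*sigma) = (100.9 - 88.5)/(6*2.3714539) = 0.8715
Cpu = (100.9 - 91.56)/(3*2.3714539) = 1.3128
Cpl = (91.56 - 88.5)/(3*2.3714539) = 0.4301
Cpk = min(Cpu, Cpl) = 0.4301

0.4301


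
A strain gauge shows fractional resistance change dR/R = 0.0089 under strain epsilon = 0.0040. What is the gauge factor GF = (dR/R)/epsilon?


GF = (dR/R) / epsilon
= 0.0089 / 0.0040
= 2.2250

2.2250


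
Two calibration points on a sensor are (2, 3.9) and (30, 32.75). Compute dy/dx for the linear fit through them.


slope = (y2 - y1) / (x2 - x1)
= (32.75 - 3.9) / (30 - 2)
= 28.8500 / 28
= 1.0304

1.0304


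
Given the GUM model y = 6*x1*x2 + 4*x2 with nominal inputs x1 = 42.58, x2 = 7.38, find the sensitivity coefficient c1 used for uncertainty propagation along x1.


y = 6*x1*x2 + 4*x2
dy/dx1 = 6*x2
Evaluate at x2 = 7.38: c1 = 6 * 7.38
c1 = 44.2800

44.2800


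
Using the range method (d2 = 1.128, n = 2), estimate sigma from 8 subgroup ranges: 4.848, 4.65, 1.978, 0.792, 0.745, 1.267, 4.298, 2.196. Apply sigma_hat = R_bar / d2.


R_bar = (4.848 + 4.65 + 1.978 + 0.792 + 0.745 + 1.267 + 4.298 + 2.196) / 8
R_bar = 20.774 / 8 = 2.59675
sigma_hat = R_bar / d2 = 2.59675 / 1.128 = 2.3021

2.3021


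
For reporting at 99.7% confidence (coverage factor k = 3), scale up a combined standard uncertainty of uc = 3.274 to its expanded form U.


U = k * uc
U = 3 * 3.274
U = 9.8220

9.8220


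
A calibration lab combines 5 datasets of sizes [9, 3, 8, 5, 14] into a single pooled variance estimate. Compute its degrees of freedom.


nu = sum_i (n_i - 1)
nu = ((9 - 1) + (3 - 1) + (8 - 1) + (5 - 1) + (14 - 1))
nu = 8 + 2 + 7 + 4 + 13
nu = 34

34


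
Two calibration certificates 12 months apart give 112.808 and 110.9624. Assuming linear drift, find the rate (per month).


rate = (v2 - v1) / months
= (110.9624 - 112.808) / 12
= -1.8456 / 12
= -0.1538

-0.1538


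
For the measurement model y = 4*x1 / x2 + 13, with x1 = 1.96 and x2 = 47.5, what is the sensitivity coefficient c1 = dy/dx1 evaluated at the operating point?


y = 4*x1 / x2 + 13
dy/dx1 = 4/x2
Evaluate at x2 = 47.5: c1 = 4 / 47.5
c1 = 0.0842

0.0842


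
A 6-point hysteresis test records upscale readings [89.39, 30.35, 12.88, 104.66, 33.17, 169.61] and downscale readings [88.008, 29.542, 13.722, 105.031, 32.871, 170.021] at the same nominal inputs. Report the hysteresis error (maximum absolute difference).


|89.39 - 88.008| = 1.3820
|30.35 - 29.542| = 0.8080
|12.88 - 13.722| = 0.8420
|104.66 - 105.031| = 0.3710
|33.17 - 32.871| = 0.2990
|169.61 - 170.021| = 0.4110
hysteresis = max(diffs) = 1.3820

1.3820


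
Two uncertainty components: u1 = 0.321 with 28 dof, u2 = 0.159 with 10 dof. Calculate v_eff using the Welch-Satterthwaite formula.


uc = sqrt(u1^2 + u2^2) = sqrt(0.321^2 + 0.159^2) = 0.3582206
v_eff = uc^4 / (u1^4/v1 + u2^4/v2)
= 0.3582206^4 / (0.321^4/28 + 0.159^4/10)
= 0.016466535 / 0.00044310746
v_eff = 37.1615

37.1615


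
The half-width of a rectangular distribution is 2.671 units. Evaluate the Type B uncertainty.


u_B = half_width / sqrt(3)
u_B = 2.671 / 1.7320508
u_B = 1.5421

1.5421


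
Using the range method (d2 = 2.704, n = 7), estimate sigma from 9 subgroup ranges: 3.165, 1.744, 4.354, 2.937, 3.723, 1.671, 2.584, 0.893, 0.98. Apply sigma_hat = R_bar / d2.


R_bar = (3.165 + 1.744 + 4.354 + 2.937 + 3.723 + 1.671 + 2.584 + 0.893 + 0.98) / 9
R_bar = 22.051 / 9 = 2.4501111
sigma_hat = R_bar / d2 = 2.4501111 / 2.704 = 0.9061

0.9061


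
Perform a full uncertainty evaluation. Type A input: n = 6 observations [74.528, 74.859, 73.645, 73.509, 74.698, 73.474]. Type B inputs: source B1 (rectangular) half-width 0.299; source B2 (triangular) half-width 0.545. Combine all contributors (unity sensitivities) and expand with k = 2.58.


mean = (74.528 + 74.859 + 73.645 + 73.509 + 74.698 + 73.474) / 6 = 74.11883333
s = sqrt(sum((x - mean)^2)/(n-1)) = 0.64232746
u_A = s / sqrt(n) = 0.64232746 / sqrt(6) = 0.26222909
u_B1 = 0.299 / sqrt(3) = 0.17262773
u_B2 = 0.545 / sqrt(6) = 0.22249532
uc = sqrt(0.26222909^2 + 0.17262773^2 + 0.22249532^2) = 0.38479682
U = k * uc = 2.58 * 0.38479682
U = 0.9928

0.9928


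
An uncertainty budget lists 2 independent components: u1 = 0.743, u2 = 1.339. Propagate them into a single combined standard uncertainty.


uc = sqrt(0.743^2 + 1.339^2)
uc = sqrt(2.34497)
uc = 1.5313

1.5313


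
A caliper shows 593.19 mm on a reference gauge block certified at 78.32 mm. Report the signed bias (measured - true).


Systematic error = measured - true
= 593.19 - 78.32
= 514.8700

514.8700


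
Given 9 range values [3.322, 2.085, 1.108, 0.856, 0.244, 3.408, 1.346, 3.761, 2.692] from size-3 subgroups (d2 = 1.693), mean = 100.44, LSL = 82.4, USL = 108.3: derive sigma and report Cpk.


R_bar = (3.322 + 2.085 + 1.108 + 0.856 + 0.244 + 3.408 + 1.346 + 3.761 + 2.692) / 9 = 2.0913333
sigma = R_bar / d2 = 2.0913333 / 1.693 = 1.2352825
Cp = (USL - LSL)/(6*sigma) = (108.3 - 82.4)/(6*1.2352825) = 3.4945
Cpu = (108.3 - 100.44)/(3*1.2352825) = 2.1210
Cpl = (100.44 - 82.4)/(3*1.2352825) = 4.8680
Cpk = min(Cpu, Cpl) = 2.1210

2.1210


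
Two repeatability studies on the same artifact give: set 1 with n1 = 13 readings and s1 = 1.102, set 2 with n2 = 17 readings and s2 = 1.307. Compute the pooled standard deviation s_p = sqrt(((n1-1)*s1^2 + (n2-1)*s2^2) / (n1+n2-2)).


s_p = sqrt(((n1-1)*s1^2 + (n2-1)*s2^2) / (n1+n2-2))
numerator = (13-1)*1.102^2 + (17-1)*1.307^2 = 14.572848 + 27.331984 = 41.904832
denominator = 13 + 17 - 2 = 28
s_p^2 = 41.904832 / 28 = 1.4966011
s_p = sqrt(1.4966011) = 1.2234

1.2234


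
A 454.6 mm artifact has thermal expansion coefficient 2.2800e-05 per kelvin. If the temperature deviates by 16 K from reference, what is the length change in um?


dL = L * alpha * dT
= 454.6 * 2.2800e-05 * 16
= 0.1658381 mm
dL_um = 0.1658381 * 1000 = 165.8381 um

165.8381


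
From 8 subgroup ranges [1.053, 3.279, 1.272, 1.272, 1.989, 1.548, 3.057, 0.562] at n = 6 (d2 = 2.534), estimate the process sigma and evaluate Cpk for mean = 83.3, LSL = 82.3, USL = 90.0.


R_bar = (1.053 + 3.279 + 1.272 + 1.272 + 1.989 + 1.548 + 3.057 + 0.562) / 8 = 1.754
sigma = R_bar / d2 = 1.754 / 2.534 = 0.69218627
Cp = (USL - LSL)/(6*sigma) = (90.0 - 82.3)/(6*0.69218627) = 1.8540
Cpu = (90.0 - 83.3)/(3*0.69218627) = 3.2265
Cpl = (83.3 - 82.3)/(3*0.69218627) = 0.4816
Cpk = min(Cpu, Cpl) = 0.4816

0.4816


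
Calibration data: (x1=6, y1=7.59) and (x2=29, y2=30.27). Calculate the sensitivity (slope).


slope = (y2 - y1) / (x2 - x1)
= (30.27 - 7.59) / (29 - 6)
= 22.6800 / 23
= 0.9861

0.9861


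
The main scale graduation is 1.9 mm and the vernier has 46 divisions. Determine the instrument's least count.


LC = MSD / n_div
= 1.9 / 46
= 0.0413

0.0413


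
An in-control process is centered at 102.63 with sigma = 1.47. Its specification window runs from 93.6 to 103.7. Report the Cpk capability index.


Cpu = (USL - mean) / (3*sigma) = (103.7 - 102.63) / (3*1.47) = 0.2426
Cpl = (mean - LSL) / (3*sigma) = (102.63 - 93.6) / (3*1.47) = 2.0476
Cpk = min(Cpu, Cpl) = 0.2426

0.2426


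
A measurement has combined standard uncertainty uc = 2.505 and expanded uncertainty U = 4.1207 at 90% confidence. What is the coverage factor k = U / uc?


k = U / uc
k = 4.1207 / 2.505
k = 1.645

1.645


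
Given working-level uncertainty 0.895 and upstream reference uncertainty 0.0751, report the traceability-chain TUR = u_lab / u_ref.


TUR = u_lab / u_ref
= 0.895 / 0.0751
= 11.9174

11.9174


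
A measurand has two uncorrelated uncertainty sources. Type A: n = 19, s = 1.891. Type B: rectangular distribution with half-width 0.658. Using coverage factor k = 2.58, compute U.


u_A = s / sqrt(n) = 1.891 / sqrt(19) = 0.43382515
u_B = half_width / sqrt(3) = 0.658 / sqrt(3) = 0.37989648
uc = sqrt(u_A^2 + u_B^2) = sqrt(0.43382515^2 + 0.37989648^2) = 0.57665032
U = k * uc = 2.58 * 0.57665032
U = 1.4878

1.4878


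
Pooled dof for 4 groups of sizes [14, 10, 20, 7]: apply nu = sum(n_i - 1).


nu = sum_i (n_i - 1)
nu = ((14 - 1) + (10 - 1) + (20 - 1) + (7 - 1))
nu = 13 + 9 + 19 + 6
nu = 47

47


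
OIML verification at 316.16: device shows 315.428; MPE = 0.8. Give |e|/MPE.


e = indication - reference = 315.428 - 316.16 = -0.7320
|e| = 0.7320
ratio = |e| / MPE = 0.7320 / 0.8
ratio = 0.9150

0.9150
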